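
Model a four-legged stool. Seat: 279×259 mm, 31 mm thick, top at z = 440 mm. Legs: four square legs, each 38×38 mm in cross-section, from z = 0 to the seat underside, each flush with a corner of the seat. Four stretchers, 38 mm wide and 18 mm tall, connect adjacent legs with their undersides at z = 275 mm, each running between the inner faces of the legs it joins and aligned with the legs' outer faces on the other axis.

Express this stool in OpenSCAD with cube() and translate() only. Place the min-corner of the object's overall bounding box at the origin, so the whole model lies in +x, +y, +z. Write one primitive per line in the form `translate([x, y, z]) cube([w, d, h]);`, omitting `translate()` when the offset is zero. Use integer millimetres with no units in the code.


// leg_h = 440 - 31 = 409
// stretcher span = 279 - 2*38 = 203
translate([0, 0, 409]) cube([279, 259, 31]);
cube([38, 38, 409]);
translate([241, 0, 0]) cube([38, 38, 409]);
translate([0, 221, 0]) cube([38, 38, 409]);
translate([241, 221, 0]) cube([38, 38, 409]);
translate([38, 0, 275]) cube([203, 38, 18]);
translate([38, 221, 275]) cube([203, 38, 18]);
translate([0, 38, 275]) cube([38, 183, 18]);
translate([241, 38, 275]) cube([38, 183, 18]);


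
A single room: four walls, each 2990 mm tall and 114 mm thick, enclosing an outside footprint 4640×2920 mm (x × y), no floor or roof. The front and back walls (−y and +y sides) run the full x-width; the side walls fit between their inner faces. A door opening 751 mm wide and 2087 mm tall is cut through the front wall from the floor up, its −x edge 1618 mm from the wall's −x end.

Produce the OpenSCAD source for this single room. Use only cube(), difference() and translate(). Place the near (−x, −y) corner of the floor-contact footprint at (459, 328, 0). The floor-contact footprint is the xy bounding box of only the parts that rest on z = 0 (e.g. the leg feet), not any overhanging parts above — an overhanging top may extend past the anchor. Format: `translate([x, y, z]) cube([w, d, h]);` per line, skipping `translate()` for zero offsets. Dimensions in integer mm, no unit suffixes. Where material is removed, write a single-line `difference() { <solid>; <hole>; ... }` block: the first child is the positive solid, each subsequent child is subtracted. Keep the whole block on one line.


difference() { translate([459, 328, 0]) cube([4640, 114, 2990]); translate([2077, 328, 0]) cube([751, 114, 2087]); }
translate([459, 3134, 0]) cube([4640, 114, 2990]);
translate([459, 442, 0]) cube([114, 2692, 2990]);
translate([4985, 442, 0]) cube([114, 2692, 2990]);


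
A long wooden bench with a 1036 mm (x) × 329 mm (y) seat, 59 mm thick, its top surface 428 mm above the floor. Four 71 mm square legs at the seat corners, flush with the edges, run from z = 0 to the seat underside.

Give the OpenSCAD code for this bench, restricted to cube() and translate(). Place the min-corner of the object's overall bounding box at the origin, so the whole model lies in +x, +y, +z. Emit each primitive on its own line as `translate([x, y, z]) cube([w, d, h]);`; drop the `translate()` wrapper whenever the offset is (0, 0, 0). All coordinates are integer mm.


translate([0, 0, 369]) cube([1036, 329, 59]);
cube([71, 71, 369]);
translate([0, 258, 0]) cube([71, 71, 369]);
translate([965, 0, 0]) cube([71, 71, 369]);
translate([965, 258, 0]) cube([71, 71, 369]);


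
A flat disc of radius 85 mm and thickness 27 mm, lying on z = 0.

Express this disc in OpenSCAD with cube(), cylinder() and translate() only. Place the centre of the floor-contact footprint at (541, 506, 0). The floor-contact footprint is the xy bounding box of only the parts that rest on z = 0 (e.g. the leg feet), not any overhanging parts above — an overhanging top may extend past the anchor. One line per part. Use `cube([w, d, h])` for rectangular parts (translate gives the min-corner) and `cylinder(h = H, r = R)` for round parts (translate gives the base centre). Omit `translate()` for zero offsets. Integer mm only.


translate([541, 506, 0]) cylinder(h = 27, r = 85);


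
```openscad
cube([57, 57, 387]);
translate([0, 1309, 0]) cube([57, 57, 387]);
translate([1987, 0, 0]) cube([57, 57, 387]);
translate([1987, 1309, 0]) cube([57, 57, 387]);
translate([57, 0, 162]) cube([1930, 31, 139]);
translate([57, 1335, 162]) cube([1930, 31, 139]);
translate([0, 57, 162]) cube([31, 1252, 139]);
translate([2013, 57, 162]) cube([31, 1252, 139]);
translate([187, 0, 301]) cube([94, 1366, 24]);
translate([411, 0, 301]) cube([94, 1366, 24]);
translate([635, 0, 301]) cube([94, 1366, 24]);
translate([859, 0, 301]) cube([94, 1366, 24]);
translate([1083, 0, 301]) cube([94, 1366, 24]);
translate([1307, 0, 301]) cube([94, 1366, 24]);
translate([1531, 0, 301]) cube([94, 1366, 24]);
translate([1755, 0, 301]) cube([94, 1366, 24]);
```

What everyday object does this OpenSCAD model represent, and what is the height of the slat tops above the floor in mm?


A bed frame. The slat-top height is 325 mm.

Four posts, four rails, and a row of slats — a bed frame. Slats sit on the rails at z = 162 + 139 = 301; with slat thickness 24, the top is 325 mm.


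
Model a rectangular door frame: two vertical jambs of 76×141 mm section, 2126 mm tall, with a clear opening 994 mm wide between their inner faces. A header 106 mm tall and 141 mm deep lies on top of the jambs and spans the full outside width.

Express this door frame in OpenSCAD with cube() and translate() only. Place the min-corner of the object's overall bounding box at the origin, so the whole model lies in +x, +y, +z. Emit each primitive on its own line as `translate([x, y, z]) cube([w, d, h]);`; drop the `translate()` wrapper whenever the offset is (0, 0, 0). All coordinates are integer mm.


cube([76, 141, 2126]);
translate([1070, 0, 0]) cube([76, 141, 2126]);
translate([0, 0, 2126]) cube([1146, 141, 106]);


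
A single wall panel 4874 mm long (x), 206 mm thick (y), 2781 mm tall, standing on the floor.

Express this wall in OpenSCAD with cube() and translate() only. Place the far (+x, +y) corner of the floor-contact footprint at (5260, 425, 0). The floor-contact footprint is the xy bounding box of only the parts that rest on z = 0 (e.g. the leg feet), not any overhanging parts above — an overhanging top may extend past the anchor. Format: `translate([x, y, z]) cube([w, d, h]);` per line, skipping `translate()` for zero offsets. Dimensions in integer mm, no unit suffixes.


translate([386, 219, 0]) cube([4874, 206, 2781]);


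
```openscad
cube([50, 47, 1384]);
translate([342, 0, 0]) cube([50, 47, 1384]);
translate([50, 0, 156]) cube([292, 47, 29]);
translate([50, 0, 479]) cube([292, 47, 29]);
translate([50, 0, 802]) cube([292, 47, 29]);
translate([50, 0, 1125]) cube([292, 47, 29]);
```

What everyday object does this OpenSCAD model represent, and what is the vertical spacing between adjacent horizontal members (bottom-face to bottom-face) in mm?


A ladder. The rung spacing is 323 mm.

Two tall 50×47 posts with 4 short bars between them — a ladder. Adjacent rungs sit at z = 156 and z = 479, so the spacing is 479 − 156 = 323 mm.


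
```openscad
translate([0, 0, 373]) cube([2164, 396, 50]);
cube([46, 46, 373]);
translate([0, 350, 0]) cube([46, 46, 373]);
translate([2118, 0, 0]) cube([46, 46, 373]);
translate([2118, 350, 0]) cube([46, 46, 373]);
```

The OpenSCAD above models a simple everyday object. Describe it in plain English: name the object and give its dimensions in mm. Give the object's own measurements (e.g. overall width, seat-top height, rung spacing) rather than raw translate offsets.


A bench: a 2164×396 mm seat slab, 50 mm thick, top at z = 423 mm, on four 46×46 mm square legs flush with the seat corners and standing on z = 0.


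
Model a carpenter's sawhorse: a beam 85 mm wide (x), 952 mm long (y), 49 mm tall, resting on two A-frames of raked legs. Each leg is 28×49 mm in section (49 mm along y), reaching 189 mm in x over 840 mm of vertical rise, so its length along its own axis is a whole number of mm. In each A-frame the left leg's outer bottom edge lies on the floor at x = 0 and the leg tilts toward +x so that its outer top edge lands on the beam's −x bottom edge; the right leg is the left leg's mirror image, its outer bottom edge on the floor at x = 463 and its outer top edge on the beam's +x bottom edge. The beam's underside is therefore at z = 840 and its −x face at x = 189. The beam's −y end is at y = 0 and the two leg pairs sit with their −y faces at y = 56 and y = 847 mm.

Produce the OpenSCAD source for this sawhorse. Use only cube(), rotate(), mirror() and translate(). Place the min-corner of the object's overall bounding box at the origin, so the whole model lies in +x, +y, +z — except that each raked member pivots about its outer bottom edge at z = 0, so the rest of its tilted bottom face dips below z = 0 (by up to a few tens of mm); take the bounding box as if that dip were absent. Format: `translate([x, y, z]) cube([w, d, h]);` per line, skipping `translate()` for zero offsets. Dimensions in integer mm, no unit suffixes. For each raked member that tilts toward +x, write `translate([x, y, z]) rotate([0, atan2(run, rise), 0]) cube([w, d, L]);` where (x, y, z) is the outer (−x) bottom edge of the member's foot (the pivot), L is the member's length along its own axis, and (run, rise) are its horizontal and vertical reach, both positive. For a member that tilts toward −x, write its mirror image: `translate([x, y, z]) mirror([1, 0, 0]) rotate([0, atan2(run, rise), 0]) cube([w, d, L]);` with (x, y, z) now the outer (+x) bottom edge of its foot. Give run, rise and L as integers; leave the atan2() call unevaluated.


translate([189, 0, 840]) cube([85, 952, 49]);
translate([0, 56, 0]) rotate([0, atan2(189, 840), 0]) cube([28, 49, 861]);
translate([463, 56, 0]) mirror([1, 0, 0]) rotate([0, atan2(189, 840), 0]) cube([28, 49, 861]);
translate([0, 847, 0]) rotate([0, atan2(189, 840), 0]) cube([28, 49, 861]);
translate([463, 847, 0]) mirror([1, 0, 0]) rotate([0, atan2(189, 840), 0]) cube([28, 49, 861]);


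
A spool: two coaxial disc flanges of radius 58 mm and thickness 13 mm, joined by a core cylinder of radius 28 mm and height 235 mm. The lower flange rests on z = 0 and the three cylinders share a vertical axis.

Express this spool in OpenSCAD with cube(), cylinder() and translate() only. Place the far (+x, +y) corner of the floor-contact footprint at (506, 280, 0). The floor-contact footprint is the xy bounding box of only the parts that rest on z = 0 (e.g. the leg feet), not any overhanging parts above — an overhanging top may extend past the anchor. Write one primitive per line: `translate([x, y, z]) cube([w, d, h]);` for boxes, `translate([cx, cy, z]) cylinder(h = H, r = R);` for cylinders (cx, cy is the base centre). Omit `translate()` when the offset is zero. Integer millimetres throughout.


translate([448, 222, 0]) cylinder(h = 13, r = 58);
translate([448, 222, 13]) cylinder(h = 235, r = 28);
translate([448, 222, 248]) cylinder(h = 13, r = 58);


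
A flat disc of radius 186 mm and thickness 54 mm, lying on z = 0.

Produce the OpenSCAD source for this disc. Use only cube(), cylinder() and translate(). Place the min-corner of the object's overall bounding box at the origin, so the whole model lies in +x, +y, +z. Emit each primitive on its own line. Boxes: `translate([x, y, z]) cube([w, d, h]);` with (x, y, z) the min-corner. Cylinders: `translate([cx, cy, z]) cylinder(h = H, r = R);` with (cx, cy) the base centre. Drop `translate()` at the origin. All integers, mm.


translate([186, 186, 0]) cylinder(h = 54, r = 186);


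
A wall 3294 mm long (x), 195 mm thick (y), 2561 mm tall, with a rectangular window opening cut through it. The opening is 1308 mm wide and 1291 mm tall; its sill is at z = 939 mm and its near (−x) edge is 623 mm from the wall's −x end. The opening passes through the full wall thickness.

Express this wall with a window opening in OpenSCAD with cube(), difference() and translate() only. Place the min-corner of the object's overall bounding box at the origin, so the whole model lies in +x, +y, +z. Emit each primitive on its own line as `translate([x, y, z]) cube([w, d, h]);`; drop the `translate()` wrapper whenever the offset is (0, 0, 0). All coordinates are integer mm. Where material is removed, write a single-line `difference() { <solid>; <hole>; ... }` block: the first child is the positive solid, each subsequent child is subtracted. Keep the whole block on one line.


difference() { cube([3294, 195, 2561]); translate([623, 0, 939]) cube([1308, 195, 1291]); }


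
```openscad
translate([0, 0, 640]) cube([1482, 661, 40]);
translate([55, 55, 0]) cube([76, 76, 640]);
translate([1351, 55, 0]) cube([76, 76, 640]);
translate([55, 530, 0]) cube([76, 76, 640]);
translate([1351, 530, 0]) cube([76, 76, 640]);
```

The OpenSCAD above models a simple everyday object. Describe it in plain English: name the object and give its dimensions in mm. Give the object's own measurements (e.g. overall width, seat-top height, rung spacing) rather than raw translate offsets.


A table: top 1482 mm (x) × 661 mm (y), 40 mm thick, upper face at z = 680 mm, on four 76×76 mm square legs, each inset 55 mm from the nearest pair of top edges from z = 0 to the bottom of the top.


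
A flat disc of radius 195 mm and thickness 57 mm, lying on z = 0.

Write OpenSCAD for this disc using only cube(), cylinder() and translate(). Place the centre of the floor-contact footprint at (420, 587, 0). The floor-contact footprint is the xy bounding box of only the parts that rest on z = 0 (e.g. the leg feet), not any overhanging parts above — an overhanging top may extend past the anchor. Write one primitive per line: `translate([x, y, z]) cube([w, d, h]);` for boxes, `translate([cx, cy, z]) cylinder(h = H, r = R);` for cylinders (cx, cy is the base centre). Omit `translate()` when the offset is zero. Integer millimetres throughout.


translate([420, 587, 0]) cylinder(h = 57, r = 195);


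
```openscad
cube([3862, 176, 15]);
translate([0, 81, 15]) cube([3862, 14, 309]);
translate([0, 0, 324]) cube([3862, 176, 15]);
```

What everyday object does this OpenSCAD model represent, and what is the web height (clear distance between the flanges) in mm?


An I-beam. The web height is 309 mm.

Two wide flanges with a thin centred web — an I-beam. Overall 339 mm minus two 15 mm flanges gives a web of 339 − 2·15 = 309 mm.


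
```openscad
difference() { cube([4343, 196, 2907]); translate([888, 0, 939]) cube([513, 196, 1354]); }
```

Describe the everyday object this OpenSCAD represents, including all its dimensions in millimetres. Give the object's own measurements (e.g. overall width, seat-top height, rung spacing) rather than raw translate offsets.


A wall 4343 mm long (x), 196 mm thick (y), 2907 mm tall, with a rectangular window opening cut through it. The opening is 513 mm wide and 1354 mm tall; its sill is at z = 939 mm and its near (−x) edge is 888 mm from the wall's −x end. The opening passes through the full wall thickness.


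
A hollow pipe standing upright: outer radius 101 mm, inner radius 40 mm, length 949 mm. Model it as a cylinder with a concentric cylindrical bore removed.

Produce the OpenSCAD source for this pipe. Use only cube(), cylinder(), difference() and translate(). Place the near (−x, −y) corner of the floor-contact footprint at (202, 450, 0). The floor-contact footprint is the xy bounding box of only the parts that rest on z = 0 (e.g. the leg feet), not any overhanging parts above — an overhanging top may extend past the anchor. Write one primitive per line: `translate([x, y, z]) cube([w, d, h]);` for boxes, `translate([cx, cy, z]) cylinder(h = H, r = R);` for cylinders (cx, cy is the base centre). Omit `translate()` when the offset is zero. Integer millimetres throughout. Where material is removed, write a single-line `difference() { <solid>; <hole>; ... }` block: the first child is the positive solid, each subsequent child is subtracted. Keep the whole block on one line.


difference() { translate([303, 551, 0]) cylinder(h = 949, r = 101); translate([303, 551, 0]) cylinder(h = 949, r = 40); }


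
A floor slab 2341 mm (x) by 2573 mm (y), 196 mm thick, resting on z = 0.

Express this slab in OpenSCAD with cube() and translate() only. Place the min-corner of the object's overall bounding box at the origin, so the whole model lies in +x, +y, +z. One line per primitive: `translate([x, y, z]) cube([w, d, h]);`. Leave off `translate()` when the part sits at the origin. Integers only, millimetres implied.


cube([2341, 2573, 196]);


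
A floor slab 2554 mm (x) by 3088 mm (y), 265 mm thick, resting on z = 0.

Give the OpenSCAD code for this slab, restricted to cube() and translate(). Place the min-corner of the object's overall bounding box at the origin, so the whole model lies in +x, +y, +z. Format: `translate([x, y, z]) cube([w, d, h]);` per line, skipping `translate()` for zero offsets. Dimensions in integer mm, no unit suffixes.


cube([2554, 3088, 265]);


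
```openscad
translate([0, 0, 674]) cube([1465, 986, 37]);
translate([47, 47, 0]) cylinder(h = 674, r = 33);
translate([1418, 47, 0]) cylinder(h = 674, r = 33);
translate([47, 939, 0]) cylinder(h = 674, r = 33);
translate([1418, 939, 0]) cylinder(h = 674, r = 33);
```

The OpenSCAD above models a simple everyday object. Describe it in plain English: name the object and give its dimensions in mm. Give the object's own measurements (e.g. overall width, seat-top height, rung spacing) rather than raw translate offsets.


A table: top 1465 mm (x) × 986 mm (y), 37 mm thick, upper face at z = 711 mm, on four round legs of 66 mm diameter, each leg's bounding box inset 14 mm from the nearest pair of top edges from z = 0 to the bottom of the top.


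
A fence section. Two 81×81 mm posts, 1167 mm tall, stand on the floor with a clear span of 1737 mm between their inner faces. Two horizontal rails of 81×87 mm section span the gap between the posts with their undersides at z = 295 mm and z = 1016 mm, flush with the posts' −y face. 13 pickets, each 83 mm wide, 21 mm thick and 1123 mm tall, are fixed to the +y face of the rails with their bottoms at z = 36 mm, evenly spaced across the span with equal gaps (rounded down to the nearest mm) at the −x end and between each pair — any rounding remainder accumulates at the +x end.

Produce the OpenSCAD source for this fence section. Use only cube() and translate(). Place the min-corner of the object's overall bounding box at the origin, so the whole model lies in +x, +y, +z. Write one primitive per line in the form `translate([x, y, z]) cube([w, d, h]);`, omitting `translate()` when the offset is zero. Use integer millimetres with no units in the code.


cube([81, 81, 1167]);
translate([1818, 0, 0]) cube([81, 81, 1167]);
translate([81, 0, 295]) cube([1737, 81, 87]);
translate([81, 0, 1016]) cube([1737, 81, 87]);
translate([128, 81, 36]) cube([83, 21, 1123]);
translate([258, 81, 36]) cube([83, 21, 1123]);
translate([388, 81, 36]) cube([83, 21, 1123]);
translate([518, 81, 36]) cube([83, 21, 1123]);
translate([648, 81, 36]) cube([83, 21, 1123]);
translate([778, 81, 36]) cube([83, 21, 1123]);
translate([908, 81, 36]) cube([83, 21, 1123]);
translate([1038, 81, 36]) cube([83, 21, 1123]);
translate([1168, 81, 36]) cube([83, 21, 1123]);
translate([1298, 81, 36]) cube([83, 21, 1123]);
translate([1428, 81, 36]) cube([83, 21, 1123]);
translate([1558, 81, 36]) cube([83, 21, 1123]);
translate([1688, 81, 36]) cube([83, 21, 1123]);


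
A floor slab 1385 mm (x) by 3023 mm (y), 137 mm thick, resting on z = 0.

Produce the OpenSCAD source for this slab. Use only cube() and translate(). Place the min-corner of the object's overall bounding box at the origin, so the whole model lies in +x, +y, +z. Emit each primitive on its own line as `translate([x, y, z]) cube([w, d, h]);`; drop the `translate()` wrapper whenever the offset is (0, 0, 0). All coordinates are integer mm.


cube([1385, 3023, 137]);


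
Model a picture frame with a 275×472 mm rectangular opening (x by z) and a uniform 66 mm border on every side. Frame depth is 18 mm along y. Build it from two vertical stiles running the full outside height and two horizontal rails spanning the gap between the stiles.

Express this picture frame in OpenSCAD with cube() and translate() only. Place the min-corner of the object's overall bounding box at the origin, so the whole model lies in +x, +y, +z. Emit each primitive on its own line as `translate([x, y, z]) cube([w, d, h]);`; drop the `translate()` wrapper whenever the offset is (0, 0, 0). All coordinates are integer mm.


cube([66, 18, 604]);
translate([341, 0, 0]) cube([66, 18, 604]);
translate([66, 0, 0]) cube([275, 18, 66]);
translate([66, 0, 538]) cube([275, 18, 66]);


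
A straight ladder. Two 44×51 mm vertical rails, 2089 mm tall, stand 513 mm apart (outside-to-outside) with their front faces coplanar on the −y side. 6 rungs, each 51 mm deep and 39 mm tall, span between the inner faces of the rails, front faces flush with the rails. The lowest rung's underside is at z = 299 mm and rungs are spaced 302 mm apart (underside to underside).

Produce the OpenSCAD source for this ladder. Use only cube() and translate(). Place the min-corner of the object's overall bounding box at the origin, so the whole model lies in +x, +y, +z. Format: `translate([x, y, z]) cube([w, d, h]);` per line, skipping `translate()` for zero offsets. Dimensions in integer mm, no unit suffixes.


// rung span = 513 - 2*44 = 425
// rung[k] z = 299 + k*302
cube([44, 51, 2089]);
translate([469, 0, 0]) cube([44, 51, 2089]);
translate([44, 0, 299]) cube([425, 51, 39]);
translate([44, 0, 601]) cube([425, 51, 39]);
translate([44, 0, 903]) cube([425, 51, 39]);
translate([44, 0, 1205]) cube([425, 51, 39]);
translate([44, 0, 1507]) cube([425, 51, 39]);
translate([44, 0, 1809]) cube([425, 51, 39]);


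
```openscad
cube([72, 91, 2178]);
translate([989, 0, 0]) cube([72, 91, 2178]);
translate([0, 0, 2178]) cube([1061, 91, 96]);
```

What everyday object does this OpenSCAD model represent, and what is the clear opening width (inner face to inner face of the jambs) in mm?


A door frame. The clear opening width is 917 mm.

Two 2178 mm tall posts with a header on top — a door frame. The left jamb is 72 mm wide at x = 0; the right jamb starts at x = 989. The clear opening is 989 − 72 = 917 mm.


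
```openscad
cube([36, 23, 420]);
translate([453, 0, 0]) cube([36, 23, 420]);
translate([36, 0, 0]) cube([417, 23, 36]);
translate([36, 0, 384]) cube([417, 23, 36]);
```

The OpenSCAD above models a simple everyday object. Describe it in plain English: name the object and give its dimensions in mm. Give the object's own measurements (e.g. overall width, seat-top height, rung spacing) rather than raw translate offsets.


A rectangular picture frame lying in the x–z plane (depth along y). The opening is 417 mm wide (x) by 348 mm tall (z), surrounded by a border 36 mm wide on all four sides. The frame is 23 mm deep and is made of two full-height vertical stiles with two horizontal rails fitted between them.


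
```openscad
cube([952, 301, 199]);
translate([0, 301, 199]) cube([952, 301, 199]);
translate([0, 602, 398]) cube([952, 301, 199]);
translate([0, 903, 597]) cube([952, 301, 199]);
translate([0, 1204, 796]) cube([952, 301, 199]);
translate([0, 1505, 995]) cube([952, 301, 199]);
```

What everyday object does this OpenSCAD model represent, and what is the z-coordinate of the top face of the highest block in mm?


A staircase. The total rise is 1194 mm.

6 identical blocks, each offset up and back from the previous — a staircase. Each step is 199 mm tall and there are 6 of them, so the total rise is 6 × 199 = 1194 mm.


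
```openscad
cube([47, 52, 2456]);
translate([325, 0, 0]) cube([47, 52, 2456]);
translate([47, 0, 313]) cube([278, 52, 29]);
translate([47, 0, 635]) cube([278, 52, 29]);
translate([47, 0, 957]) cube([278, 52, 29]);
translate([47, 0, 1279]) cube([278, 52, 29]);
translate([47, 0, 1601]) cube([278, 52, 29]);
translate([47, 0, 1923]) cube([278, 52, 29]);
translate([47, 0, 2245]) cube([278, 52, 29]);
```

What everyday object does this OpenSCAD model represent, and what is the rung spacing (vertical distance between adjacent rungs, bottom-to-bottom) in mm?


A ladder. The rung spacing is 322 mm.

Two tall 47×52 posts with 7 short bars between them — a ladder. Adjacent rungs sit at z = 313 and z = 635, so the spacing is 635 − 313 = 322 mm.


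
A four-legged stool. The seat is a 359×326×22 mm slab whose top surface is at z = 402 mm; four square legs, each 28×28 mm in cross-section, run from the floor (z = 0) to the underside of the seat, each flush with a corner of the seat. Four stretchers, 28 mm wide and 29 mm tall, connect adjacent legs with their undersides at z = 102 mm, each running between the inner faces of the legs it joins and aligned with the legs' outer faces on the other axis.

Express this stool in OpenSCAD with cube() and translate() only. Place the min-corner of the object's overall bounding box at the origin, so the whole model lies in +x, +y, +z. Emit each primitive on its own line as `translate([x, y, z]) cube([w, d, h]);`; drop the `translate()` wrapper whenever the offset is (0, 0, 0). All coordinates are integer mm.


translate([0, 0, 380]) cube([359, 326, 22]);
cube([28, 28, 380]);
translate([331, 0, 0]) cube([28, 28, 380]);
translate([0, 298, 0]) cube([28, 28, 380]);
translate([331, 298, 0]) cube([28, 28, 380]);
translate([28, 0, 102]) cube([303, 28, 29]);
translate([28, 298, 102]) cube([303, 28, 29]);
translate([0, 28, 102]) cube([28, 270, 29]);
translate([331, 28, 102]) cube([28, 270, 29]);


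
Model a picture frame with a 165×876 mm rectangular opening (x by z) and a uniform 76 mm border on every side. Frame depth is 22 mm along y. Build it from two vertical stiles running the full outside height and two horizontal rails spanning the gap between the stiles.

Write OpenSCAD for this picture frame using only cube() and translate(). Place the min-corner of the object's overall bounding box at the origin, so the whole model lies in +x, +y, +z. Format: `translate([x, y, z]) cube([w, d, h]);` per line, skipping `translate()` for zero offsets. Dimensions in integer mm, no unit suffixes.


cube([76, 22, 1028]);
translate([241, 0, 0]) cube([76, 22, 1028]);
translate([76, 0, 0]) cube([165, 22, 76]);
translate([76, 0, 952]) cube([165, 22, 76]);


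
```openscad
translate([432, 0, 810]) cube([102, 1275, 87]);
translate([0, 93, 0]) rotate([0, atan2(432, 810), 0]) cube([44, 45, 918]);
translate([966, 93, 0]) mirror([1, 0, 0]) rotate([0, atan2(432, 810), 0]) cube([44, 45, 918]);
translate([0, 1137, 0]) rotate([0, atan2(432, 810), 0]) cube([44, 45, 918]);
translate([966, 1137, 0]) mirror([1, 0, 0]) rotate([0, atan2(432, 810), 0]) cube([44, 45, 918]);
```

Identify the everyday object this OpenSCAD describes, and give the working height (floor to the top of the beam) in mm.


A sawhorse. The overall height is 897 mm.

A beam across two mirrored pairs of raked legs — a sawhorse. The beam's underside is at z = 810 (matching the legs' vertical rise in atan2(432, 810)) and the beam is 87 mm tall, so its top is at 810 + 87 = 897 mm. The raked legs top out at the beam's underside, so that is the highest point.


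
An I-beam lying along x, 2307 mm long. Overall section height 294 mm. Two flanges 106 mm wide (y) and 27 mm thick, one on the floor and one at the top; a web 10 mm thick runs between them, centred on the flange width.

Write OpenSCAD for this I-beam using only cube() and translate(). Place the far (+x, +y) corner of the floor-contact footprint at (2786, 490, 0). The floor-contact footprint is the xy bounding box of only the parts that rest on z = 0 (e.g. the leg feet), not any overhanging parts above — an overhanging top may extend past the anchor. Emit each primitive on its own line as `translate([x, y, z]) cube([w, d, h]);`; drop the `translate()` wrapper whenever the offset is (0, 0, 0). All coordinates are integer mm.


translate([479, 384, 0]) cube([2307, 106, 27]);
translate([479, 432, 27]) cube([2307, 10, 240]);
translate([479, 384, 267]) cube([2307, 106, 27]);


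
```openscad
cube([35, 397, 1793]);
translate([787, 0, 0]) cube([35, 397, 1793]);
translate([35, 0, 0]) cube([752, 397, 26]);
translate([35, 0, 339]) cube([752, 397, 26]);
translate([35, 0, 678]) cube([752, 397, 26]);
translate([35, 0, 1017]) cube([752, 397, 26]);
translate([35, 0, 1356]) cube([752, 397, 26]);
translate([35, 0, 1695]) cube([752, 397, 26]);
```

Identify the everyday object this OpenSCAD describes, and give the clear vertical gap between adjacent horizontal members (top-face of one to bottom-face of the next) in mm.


A bookshelf. The clear shelf gap is 313 mm.

Two tall side panels with 6 horizontal boards between them — a bookshelf. The first two shelf undersides are at z = 0 and z = 339; with shelf thickness 26, the clear gap is 339 − 0 − 26 = 313 mm.


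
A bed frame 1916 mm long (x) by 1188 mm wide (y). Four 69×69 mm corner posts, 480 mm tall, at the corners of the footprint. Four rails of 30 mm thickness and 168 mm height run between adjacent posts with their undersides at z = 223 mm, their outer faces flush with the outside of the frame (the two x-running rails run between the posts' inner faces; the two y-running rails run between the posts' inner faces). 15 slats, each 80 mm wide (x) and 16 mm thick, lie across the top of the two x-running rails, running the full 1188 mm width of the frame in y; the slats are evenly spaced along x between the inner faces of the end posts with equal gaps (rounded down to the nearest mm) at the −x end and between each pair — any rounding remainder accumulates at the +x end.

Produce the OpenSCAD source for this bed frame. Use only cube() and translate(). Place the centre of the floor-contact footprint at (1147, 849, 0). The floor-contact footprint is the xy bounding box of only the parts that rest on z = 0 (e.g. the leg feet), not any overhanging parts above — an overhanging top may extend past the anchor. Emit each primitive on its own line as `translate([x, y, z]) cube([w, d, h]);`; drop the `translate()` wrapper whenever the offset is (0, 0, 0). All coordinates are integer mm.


translate([189, 255, 0]) cube([69, 69, 480]);
translate([189, 1374, 0]) cube([69, 69, 480]);
translate([2036, 255, 0]) cube([69, 69, 480]);
translate([2036, 1374, 0]) cube([69, 69, 480]);
translate([258, 255, 223]) cube([1778, 30, 168]);
translate([258, 1413, 223]) cube([1778, 30, 168]);
translate([189, 324, 223]) cube([30, 1050, 168]);
translate([2075, 324, 223]) cube([30, 1050, 168]);
translate([294, 255, 391]) cube([80, 1188, 16]);
translate([410, 255, 391]) cube([80, 1188, 16]);
translate([526, 255, 391]) cube([80, 1188, 16]);
translate([642, 255, 391]) cube([80, 1188, 16]);
translate([758, 255, 391]) cube([80, 1188, 16]);
translate([874, 255, 391]) cube([80, 1188, 16]);
translate([990, 255, 391]) cube([80, 1188, 16]);
translate([1106, 255, 391]) cube([80, 1188, 16]);
translate([1222, 255, 391]) cube([80, 1188, 16]);
translate([1338, 255, 391]) cube([80, 1188, 16]);
translate([1454, 255, 391]) cube([80, 1188, 16]);
translate([1570, 255, 391]) cube([80, 1188, 16]);
translate([1686, 255, 391]) cube([80, 1188, 16]);
translate([1802, 255, 391]) cube([80, 1188, 16]);
translate([1918, 255, 391]) cube([80, 1188, 16]);


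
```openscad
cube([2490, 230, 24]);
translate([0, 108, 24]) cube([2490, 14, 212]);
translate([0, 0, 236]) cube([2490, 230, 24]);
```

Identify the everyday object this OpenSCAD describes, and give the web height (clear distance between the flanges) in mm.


An I-beam. The web height is 212 mm.

Two wide flanges with a thin centred web — an I-beam. Overall 260 mm minus two 24 mm flanges gives a web of 260 − 2·24 = 212 mm.


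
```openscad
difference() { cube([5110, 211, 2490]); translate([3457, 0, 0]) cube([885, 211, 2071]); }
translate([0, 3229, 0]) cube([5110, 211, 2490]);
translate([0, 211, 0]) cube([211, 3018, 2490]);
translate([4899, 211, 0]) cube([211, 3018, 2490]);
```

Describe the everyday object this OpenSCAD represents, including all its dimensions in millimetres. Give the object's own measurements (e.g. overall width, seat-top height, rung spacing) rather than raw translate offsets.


A single room: four walls, each 2490 mm tall and 211 mm thick, enclosing an outside footprint 5110×3440 mm (x × y), no floor or roof. The front and back walls (−y and +y sides) run the full x-width; the side walls fit between their inner faces. A door opening 885 mm wide and 2071 mm tall is cut through the front wall from the floor up, its −x edge 3457 mm from the wall's −x end.


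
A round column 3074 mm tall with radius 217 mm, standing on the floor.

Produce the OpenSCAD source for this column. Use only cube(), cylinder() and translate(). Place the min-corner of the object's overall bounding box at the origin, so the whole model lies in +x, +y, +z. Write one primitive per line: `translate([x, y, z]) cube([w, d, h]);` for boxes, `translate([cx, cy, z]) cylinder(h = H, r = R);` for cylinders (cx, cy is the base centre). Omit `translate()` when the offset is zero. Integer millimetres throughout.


translate([217, 217, 0]) cylinder(h = 3074, r = 217);


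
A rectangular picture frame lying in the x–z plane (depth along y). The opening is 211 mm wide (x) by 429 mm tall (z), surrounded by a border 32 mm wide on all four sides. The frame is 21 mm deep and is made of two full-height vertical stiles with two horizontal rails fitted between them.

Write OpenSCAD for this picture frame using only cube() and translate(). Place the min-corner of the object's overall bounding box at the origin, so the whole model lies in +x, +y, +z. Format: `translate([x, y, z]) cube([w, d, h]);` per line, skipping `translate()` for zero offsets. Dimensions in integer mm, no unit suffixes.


cube([32, 21, 493]);
translate([243, 0, 0]) cube([32, 21, 493]);
translate([32, 0, 0]) cube([211, 21, 32]);
translate([32, 0, 461]) cube([211, 21, 32]);


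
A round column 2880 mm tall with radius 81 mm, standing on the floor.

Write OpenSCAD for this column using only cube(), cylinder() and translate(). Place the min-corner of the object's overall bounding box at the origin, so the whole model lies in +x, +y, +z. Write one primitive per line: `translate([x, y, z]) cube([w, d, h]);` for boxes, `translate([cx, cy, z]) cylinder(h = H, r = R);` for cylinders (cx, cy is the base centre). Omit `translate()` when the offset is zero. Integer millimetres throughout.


translate([81, 81, 0]) cylinder(h = 2880, r = 81);


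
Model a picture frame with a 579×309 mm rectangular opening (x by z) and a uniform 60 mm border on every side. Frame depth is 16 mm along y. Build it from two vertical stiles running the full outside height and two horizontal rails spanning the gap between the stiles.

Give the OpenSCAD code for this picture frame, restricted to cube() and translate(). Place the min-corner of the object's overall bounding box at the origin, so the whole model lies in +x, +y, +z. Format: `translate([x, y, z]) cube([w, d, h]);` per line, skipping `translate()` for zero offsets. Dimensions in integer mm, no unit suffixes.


cube([60, 16, 429]);
translate([639, 0, 0]) cube([60, 16, 429]);
translate([60, 0, 0]) cube([579, 16, 60]);
translate([60, 0, 369]) cube([579, 16, 60]);


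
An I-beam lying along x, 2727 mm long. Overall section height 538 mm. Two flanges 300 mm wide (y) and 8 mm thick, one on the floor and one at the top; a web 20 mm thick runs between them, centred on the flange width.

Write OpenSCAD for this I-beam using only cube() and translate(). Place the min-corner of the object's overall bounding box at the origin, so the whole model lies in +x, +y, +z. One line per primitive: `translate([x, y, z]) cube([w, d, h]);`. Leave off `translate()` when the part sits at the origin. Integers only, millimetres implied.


cube([2727, 300, 8]);
translate([0, 140, 8]) cube([2727, 20, 522]);
translate([0, 0, 530]) cube([2727, 300, 8]);


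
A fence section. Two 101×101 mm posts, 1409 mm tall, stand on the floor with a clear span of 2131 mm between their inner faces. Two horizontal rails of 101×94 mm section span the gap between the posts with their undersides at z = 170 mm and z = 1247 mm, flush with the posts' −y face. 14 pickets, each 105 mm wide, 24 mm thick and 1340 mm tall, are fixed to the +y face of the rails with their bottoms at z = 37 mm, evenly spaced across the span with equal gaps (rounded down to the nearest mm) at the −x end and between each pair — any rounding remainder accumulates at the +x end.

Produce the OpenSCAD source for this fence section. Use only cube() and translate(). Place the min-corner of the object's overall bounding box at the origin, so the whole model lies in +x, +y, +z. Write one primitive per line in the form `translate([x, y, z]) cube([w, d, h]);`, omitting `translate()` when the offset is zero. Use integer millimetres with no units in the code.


cube([101, 101, 1409]);
translate([2232, 0, 0]) cube([101, 101, 1409]);
translate([101, 0, 170]) cube([2131, 101, 94]);
translate([101, 0, 1247]) cube([2131, 101, 94]);
translate([145, 101, 37]) cube([105, 24, 1340]);
translate([294, 101, 37]) cube([105, 24, 1340]);
translate([443, 101, 37]) cube([105, 24, 1340]);
translate([592, 101, 37]) cube([105, 24, 1340]);
translate([741, 101, 37]) cube([105, 24, 1340]);
translate([890, 101, 37]) cube([105, 24, 1340]);
translate([1039, 101, 37]) cube([105, 24, 1340]);
translate([1188, 101, 37]) cube([105, 24, 1340]);
translate([1337, 101, 37]) cube([105, 24, 1340]);
translate([1486, 101, 37]) cube([105, 24, 1340]);
translate([1635, 101, 37]) cube([105, 24, 1340]);
translate([1784, 101, 37]) cube([105, 24, 1340]);
translate([1933, 101, 37]) cube([105, 24, 1340]);
translate([2082, 101, 37]) cube([105, 24, 1340]);


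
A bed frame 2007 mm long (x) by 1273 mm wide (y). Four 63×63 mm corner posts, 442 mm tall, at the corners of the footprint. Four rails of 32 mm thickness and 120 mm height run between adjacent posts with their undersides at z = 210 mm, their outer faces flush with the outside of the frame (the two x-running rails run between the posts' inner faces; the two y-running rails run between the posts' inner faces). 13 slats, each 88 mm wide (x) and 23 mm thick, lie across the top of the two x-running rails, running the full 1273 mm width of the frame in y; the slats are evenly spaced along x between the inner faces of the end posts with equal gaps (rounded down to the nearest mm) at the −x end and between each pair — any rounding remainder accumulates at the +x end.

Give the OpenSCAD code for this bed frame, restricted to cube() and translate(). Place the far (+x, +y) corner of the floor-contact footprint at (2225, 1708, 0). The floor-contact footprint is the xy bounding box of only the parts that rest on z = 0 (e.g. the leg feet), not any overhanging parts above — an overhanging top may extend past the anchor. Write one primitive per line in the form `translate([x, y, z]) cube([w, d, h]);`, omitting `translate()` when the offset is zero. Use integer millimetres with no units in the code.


translate([218, 435, 0]) cube([63, 63, 442]);
translate([218, 1645, 0]) cube([63, 63, 442]);
translate([2162, 435, 0]) cube([63, 63, 442]);
translate([2162, 1645, 0]) cube([63, 63, 442]);
translate([281, 435, 210]) cube([1881, 32, 120]);
translate([281, 1676, 210]) cube([1881, 32, 120]);
translate([218, 498, 210]) cube([32, 1147, 120]);
translate([2193, 498, 210]) cube([32, 1147, 120]);
translate([333, 435, 330]) cube([88, 1273, 23]);
translate([473, 435, 330]) cube([88, 1273, 23]);
translate([613, 435, 330]) cube([88, 1273, 23]);
translate([753, 435, 330]) cube([88, 1273, 23]);
translate([893, 435, 330]) cube([88, 1273, 23]);
translate([1033, 435, 330]) cube([88, 1273, 23]);
translate([1173, 435, 330]) cube([88, 1273, 23]);
translate([1313, 435, 330]) cube([88, 1273, 23]);
translate([1453, 435, 330]) cube([88, 1273, 23]);
translate([1593, 435, 330]) cube([88, 1273, 23]);
translate([1733, 435, 330]) cube([88, 1273, 23]);
translate([1873, 435, 330]) cube([88, 1273, 23]);
translate([2013, 435, 330]) cube([88, 1273, 23]);
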